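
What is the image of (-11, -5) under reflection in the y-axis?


Reflection across y-axis: (x, y) -> (-x, y)
(-11, -5) -> (11, -5)

(11, -5)


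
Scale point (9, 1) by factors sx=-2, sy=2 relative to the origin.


Scaling: (x*sx, y*sy) = (9*-2, 1*2) = (-18, 2)

(-18, 2)


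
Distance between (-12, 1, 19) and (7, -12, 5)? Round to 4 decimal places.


d = sqrt((7--12)^2 + (-12-1)^2 + (5-19)^2) = 26.9444

26.9444


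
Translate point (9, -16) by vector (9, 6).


Translation: (x+dx, y+dy) = (9+9, -16+6) = (18, -10)

(18, -10)


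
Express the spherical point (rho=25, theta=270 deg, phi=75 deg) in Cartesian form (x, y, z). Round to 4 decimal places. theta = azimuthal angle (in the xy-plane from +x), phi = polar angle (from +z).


x = 25 * sin(75) * cos(270) = 0
y = 25 * sin(75) * sin(270) = -24.1481
z = 25 * cos(75) = 6.4705

(0, -24.1481, 6.4705)


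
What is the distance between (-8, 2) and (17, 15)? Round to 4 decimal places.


d = sqrt((17--8)^2 + (15-2)^2) = 28.178

28.178


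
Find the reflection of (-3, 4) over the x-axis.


Reflection across x-axis: (x, y) -> (x, -y)
(-3, 4) -> (-3, -4)

(-3, -4)


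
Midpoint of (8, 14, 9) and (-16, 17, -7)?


Midpoint = ((8+-16)/2, (14+17)/2, (9+-7)/2) = (-4, 15.5, 1)

(-4, 15.5, 1)


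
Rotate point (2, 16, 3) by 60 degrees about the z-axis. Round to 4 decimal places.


x' = 2*cos(60) - 16*sin(60) = -12.8564
y' = 2*sin(60) + 16*cos(60) = 9.7321
z' = 3

(-12.8564, 9.7321, 3)


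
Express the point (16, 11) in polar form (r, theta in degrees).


r = sqrt(16^2 + 11^2) = 19.4165
theta = atan2(11, 16) = 34.5085 degrees

r = 19.4165, theta = 34.5085 degrees


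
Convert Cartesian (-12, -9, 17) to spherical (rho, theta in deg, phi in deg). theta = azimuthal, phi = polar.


rho = sqrt((-12)^2 + (-9)^2 + 17^2) = 22.6716
theta = atan2(-9, -12) = 216.8699 deg
phi = acos(17/22.6716) = 41.4237 deg

rho = 22.6716, theta = 216.8699 deg, phi = 41.4237 deg


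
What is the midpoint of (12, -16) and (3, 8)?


Midpoint = ((12+3)/2, (-16+8)/2) = (7.5, -4)

(7.5, -4)


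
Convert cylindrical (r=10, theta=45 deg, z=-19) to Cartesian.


x = 10 * cos(45) = 7.0711
y = 10 * sin(45) = 7.0711
z = -19

(7.0711, 7.0711, -19)


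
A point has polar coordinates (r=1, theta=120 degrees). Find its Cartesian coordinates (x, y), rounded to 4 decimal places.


x = 1 * cos(120) = -0.5
y = 1 * sin(120) = 0.866

(-0.5, 0.866)


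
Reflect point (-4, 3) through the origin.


Reflection through origin: (x, y) -> (-x, -y)
(-4, 3) -> (4, -3)

(4, -3)


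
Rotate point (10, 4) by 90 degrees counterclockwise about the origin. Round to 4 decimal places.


x' = 10*cos(90) - 4*sin(90) = -4
y' = 10*sin(90) + 4*cos(90) = 10

(-4, 10)


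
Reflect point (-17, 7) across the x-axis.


Reflection across x-axis: (x, y) -> (x, -y)
(-17, 7) -> (-17, -7)

(-17, -7)


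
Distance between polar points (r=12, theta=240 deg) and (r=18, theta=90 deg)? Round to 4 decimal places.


d = sqrt(r1^2 + r2^2 - 2*r1*r2*cos(t2-t1))
d = sqrt(12^2 + 18^2 - 2*12*18*cos(90-240)) = 29.0194

29.0194


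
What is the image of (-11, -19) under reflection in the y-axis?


Reflection across y-axis: (x, y) -> (-x, y)
(-11, -19) -> (11, -19)

(11, -19)


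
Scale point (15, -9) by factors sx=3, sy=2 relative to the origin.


Scaling: (x*sx, y*sy) = (15*3, -9*2) = (45, -18)

(45, -18)


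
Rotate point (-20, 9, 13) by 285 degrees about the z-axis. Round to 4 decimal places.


x' = -20*cos(285) - 9*sin(285) = 3.517
y' = -20*sin(285) + 9*cos(285) = 21.6479
z' = 13

(3.517, 21.6479, 13)


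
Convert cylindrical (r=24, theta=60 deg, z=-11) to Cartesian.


x = 24 * cos(60) = 12
y = 24 * sin(60) = 20.7846
z = -11

(12, 20.7846, -11)


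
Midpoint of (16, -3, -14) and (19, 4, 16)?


Midpoint = ((16+19)/2, (-3+4)/2, (-14+16)/2) = (17.5, 0.5, 1)

(17.5, 0.5, 1)


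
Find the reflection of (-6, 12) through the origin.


Reflection through origin: (x, y) -> (-x, -y)
(-6, 12) -> (6, -12)

(6, -12)


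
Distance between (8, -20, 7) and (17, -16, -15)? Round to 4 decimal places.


d = sqrt((17-8)^2 + (-16--20)^2 + (-15-7)^2) = 24.1039

24.1039


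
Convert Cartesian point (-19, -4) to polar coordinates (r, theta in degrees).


r = sqrt((-19)^2 + (-4)^2) = 19.4165
theta = atan2(-4, -19) = 191.8887 degrees

r = 19.4165, theta = 191.8887 degrees


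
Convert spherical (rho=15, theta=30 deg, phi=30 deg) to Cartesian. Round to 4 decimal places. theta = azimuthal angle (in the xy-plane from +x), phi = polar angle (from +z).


x = 15 * sin(30) * cos(30) = 6.4952
y = 15 * sin(30) * sin(30) = 3.75
z = 15 * cos(30) = 12.9904

(6.4952, 3.75, 12.9904)


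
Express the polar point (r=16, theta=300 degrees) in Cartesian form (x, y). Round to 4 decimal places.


x = 16 * cos(300) = 8
y = 16 * sin(300) = -13.8564

(8, -13.8564)


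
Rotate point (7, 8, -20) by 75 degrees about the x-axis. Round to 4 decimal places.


x' = 7
y' = 8*cos(75) - -20*sin(75) = 21.3891
z' = 8*sin(75) + -20*cos(75) = 2.551

(7, 21.3891, 2.551)


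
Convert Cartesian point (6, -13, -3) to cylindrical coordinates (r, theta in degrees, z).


r = sqrt(6^2 + (-13)^2) = 14.3178
theta = atan2(-13, 6) = 294.7751 deg
z = -3

r = 14.3178, theta = 294.7751 deg, z = -3


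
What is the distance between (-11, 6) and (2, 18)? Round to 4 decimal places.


d = sqrt((2--11)^2 + (18-6)^2) = 17.6918

17.6918


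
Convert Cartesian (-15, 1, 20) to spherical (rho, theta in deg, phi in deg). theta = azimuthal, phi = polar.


rho = sqrt((-15)^2 + 1^2 + 20^2) = 25.02
theta = atan2(1, -15) = 176.1859 deg
phi = acos(20/25.02) = 36.9309 deg

rho = 25.02, theta = 176.1859 deg, phi = 36.9309 deg


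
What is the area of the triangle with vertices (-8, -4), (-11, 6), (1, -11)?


Area = |x1(y2-y3) + x2(y3-y1) + x3(y1-y2)| / 2
= |-8*(6--11) + -11*(-11--4) + 1*(-4-6)| / 2
= 34.5

34.5


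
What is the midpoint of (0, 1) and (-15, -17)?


Midpoint = ((0+-15)/2, (1+-17)/2) = (-7.5, -8)

(-7.5, -8)


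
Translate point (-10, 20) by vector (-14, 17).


Translation: (x+dx, y+dy) = (-10+-14, 20+17) = (-24, 37)

(-24, 37)


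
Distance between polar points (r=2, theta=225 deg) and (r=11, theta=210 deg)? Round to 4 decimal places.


d = sqrt(r1^2 + r2^2 - 2*r1*r2*cos(t2-t1))
d = sqrt(2^2 + 11^2 - 2*2*11*cos(210-225)) = 9.0829

9.0829


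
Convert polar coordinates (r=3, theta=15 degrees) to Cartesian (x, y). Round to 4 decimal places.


x = 3 * cos(15) = 2.8978
y = 3 * sin(15) = 0.7765

(2.8978, 0.7765)


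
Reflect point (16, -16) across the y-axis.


Reflection across y-axis: (x, y) -> (-x, y)
(16, -16) -> (-16, -16)

(-16, -16)


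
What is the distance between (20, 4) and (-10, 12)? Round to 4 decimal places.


d = sqrt((-10-20)^2 + (12-4)^2) = 31.0483

31.0483


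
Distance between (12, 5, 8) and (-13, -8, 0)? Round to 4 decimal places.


d = sqrt((-13-12)^2 + (-8-5)^2 + (0-8)^2) = 29.2916

29.2916


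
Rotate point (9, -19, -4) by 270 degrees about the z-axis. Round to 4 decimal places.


x' = 9*cos(270) - -19*sin(270) = -19
y' = 9*sin(270) + -19*cos(270) = -9
z' = -4

(-19, -9, -4)


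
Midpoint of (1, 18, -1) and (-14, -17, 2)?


Midpoint = ((1+-14)/2, (18+-17)/2, (-1+2)/2) = (-6.5, 0.5, 0.5)

(-6.5, 0.5, 0.5)


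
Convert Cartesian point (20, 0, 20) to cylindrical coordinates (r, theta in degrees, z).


r = sqrt(20^2 + 0^2) = 20
theta = atan2(0, 20) = 0 deg
z = 20

r = 20, theta = 0 deg, z = 20


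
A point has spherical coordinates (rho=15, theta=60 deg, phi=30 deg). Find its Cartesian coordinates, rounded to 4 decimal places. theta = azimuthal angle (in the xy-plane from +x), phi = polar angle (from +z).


x = 15 * sin(30) * cos(60) = 3.75
y = 15 * sin(30) * sin(60) = 6.4952
z = 15 * cos(30) = 12.9904

(3.75, 6.4952, 12.9904)


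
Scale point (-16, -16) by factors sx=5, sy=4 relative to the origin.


Scaling: (x*sx, y*sy) = (-16*5, -16*4) = (-80, -64)

(-80, -64)


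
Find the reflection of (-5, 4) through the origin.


Reflection through origin: (x, y) -> (-x, -y)
(-5, 4) -> (5, -4)

(5, -4)


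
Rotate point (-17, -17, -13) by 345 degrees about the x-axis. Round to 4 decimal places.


x' = -17
y' = -17*cos(345) - -13*sin(345) = -19.7854
z' = -17*sin(345) + -13*cos(345) = -8.1571

(-17, -19.7854, -8.1571)


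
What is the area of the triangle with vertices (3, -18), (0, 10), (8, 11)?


Area = |x1(y2-y3) + x2(y3-y1) + x3(y1-y2)| / 2
= |3*(10-11) + 0*(11--18) + 8*(-18-10)| / 2
= 113.5

113.5


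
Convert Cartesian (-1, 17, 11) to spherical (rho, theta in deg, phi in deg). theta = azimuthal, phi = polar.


rho = sqrt((-1)^2 + 17^2 + 11^2) = 20.2731
theta = atan2(17, -1) = 93.3665 deg
phi = acos(11/20.2731) = 57.1399 deg

rho = 20.2731, theta = 93.3665 deg, phi = 57.1399 deg


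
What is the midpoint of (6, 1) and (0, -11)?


Midpoint = ((6+0)/2, (1+-11)/2) = (3, -5)

(3, -5)


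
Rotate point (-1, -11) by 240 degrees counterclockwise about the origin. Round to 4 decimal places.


x' = -1*cos(240) - -11*sin(240) = -9.0263
y' = -1*sin(240) + -11*cos(240) = 6.366

(-9.0263, 6.366)


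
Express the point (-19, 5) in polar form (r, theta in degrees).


r = sqrt((-19)^2 + 5^2) = 19.6469
theta = atan2(5, -19) = 165.2564 degrees

r = 19.6469, theta = 165.2564 degrees


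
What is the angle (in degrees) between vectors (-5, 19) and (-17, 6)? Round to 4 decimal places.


dot = -5*-17 + 19*6 = 199
|u| = 19.6469, |v| = 18.0278
cos(angle) = 0.5618
angle = 55.8164 degrees

55.8164 degrees


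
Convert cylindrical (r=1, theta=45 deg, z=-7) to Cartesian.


x = 1 * cos(45) = 0.7071
y = 1 * sin(45) = 0.7071
z = -7

(0.7071, 0.7071, -7)


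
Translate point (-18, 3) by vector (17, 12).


Translation: (x+dx, y+dy) = (-18+17, 3+12) = (-1, 15)

(-1, 15)


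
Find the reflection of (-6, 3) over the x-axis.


Reflection across x-axis: (x, y) -> (x, -y)
(-6, 3) -> (-6, -3)

(-6, -3)


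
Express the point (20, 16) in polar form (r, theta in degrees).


r = sqrt(20^2 + 16^2) = 25.6125
theta = atan2(16, 20) = 38.6598 degrees

r = 25.6125, theta = 38.6598 degrees


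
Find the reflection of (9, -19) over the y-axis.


Reflection across y-axis: (x, y) -> (-x, y)
(9, -19) -> (-9, -19)

(-9, -19)


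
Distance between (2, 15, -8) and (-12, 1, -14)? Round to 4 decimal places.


d = sqrt((-12-2)^2 + (1-15)^2 + (-14--8)^2) = 20.6882

20.6882


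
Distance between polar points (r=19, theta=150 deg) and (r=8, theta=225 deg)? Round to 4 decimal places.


d = sqrt(r1^2 + r2^2 - 2*r1*r2*cos(t2-t1))
d = sqrt(19^2 + 8^2 - 2*19*8*cos(225-150)) = 18.6096

18.6096


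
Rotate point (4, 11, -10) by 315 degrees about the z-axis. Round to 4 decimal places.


x' = 4*cos(315) - 11*sin(315) = 10.6066
y' = 4*sin(315) + 11*cos(315) = 4.9497
z' = -10

(10.6066, 4.9497, -10)


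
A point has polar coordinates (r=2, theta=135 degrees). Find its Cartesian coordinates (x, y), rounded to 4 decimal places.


x = 2 * cos(135) = -1.4142
y = 2 * sin(135) = 1.4142

(-1.4142, 1.4142)


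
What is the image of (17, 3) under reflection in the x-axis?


Reflection across x-axis: (x, y) -> (x, -y)
(17, 3) -> (17, -3)

(17, -3)


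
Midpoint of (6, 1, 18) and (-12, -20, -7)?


Midpoint = ((6+-12)/2, (1+-20)/2, (18+-7)/2) = (-3, -9.5, 5.5)

(-3, -9.5, 5.5)


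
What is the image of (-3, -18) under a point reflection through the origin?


Reflection through origin: (x, y) -> (-x, -y)
(-3, -18) -> (3, 18)

(3, 18)


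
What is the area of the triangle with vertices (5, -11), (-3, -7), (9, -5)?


Area = |x1(y2-y3) + x2(y3-y1) + x3(y1-y2)| / 2
= |5*(-7--5) + -3*(-5--11) + 9*(-11--7)| / 2
= 32

32


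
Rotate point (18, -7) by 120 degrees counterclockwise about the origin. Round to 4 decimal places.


x' = 18*cos(120) - -7*sin(120) = -2.9378
y' = 18*sin(120) + -7*cos(120) = 19.0885

(-2.9378, 19.0885)


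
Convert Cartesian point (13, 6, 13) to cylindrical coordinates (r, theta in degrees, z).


r = sqrt(13^2 + 6^2) = 14.3178
theta = atan2(6, 13) = 24.7751 deg
z = 13

r = 14.3178, theta = 24.7751 deg, z = 13


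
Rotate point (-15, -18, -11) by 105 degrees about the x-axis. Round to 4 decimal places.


x' = -15
y' = -18*cos(105) - -11*sin(105) = 15.2839
z' = -18*sin(105) + -11*cos(105) = -14.5397

(-15, 15.2839, -14.5397)


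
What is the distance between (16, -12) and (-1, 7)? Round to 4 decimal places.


d = sqrt((-1-16)^2 + (7--12)^2) = 25.4951

25.4951


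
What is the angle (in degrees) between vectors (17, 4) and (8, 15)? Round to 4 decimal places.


dot = 17*8 + 4*15 = 196
|u| = 17.4642, |v| = 17
cos(angle) = 0.6602
angle = 48.687 degrees

48.687 degrees


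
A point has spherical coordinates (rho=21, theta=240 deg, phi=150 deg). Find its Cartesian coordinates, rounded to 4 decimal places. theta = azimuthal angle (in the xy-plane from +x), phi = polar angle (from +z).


x = 21 * sin(150) * cos(240) = -5.25
y = 21 * sin(150) * sin(240) = -9.0933
z = 21 * cos(150) = -18.1865

(-5.25, -9.0933, -18.1865)


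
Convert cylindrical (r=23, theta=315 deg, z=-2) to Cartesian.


x = 23 * cos(315) = 16.2635
y = 23 * sin(315) = -16.2635
z = -2

(16.2635, -16.2635, -2)


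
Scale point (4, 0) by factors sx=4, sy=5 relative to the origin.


Scaling: (x*sx, y*sy) = (4*4, 0*5) = (16, 0)

(16, 0)


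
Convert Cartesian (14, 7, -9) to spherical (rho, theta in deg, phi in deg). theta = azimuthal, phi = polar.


rho = sqrt(14^2 + 7^2 + (-9)^2) = 18.0555
theta = atan2(7, 14) = 26.5651 deg
phi = acos(-9/18.0555) = 119.8984 deg

rho = 18.0555, theta = 26.5651 deg, phi = 119.8984 deg


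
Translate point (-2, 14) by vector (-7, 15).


Translation: (x+dx, y+dy) = (-2+-7, 14+15) = (-9, 29)

(-9, 29)


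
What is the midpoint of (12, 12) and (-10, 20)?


Midpoint = ((12+-10)/2, (12+20)/2) = (1, 16)

(1, 16)


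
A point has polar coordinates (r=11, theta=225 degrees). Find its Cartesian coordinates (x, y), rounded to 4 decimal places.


x = 11 * cos(225) = -7.7782
y = 11 * sin(225) = -7.7782

(-7.7782, -7.7782)


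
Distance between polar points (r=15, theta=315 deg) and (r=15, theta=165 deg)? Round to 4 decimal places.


d = sqrt(r1^2 + r2^2 - 2*r1*r2*cos(t2-t1))
d = sqrt(15^2 + 15^2 - 2*15*15*cos(165-315)) = 28.9778

28.9778


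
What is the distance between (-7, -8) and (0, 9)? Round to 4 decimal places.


d = sqrt((0--7)^2 + (9--8)^2) = 18.3848

18.3848


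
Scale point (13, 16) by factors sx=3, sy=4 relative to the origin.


Scaling: (x*sx, y*sy) = (13*3, 16*4) = (39, 64)

(39, 64)


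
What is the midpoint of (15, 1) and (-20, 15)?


Midpoint = ((15+-20)/2, (1+15)/2) = (-2.5, 8)

(-2.5, 8)


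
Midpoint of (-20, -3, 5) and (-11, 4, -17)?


Midpoint = ((-20+-11)/2, (-3+4)/2, (5+-17)/2) = (-15.5, 0.5, -6)

(-15.5, 0.5, -6)


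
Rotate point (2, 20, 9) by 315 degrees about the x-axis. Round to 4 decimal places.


x' = 2
y' = 20*cos(315) - 9*sin(315) = 20.5061
z' = 20*sin(315) + 9*cos(315) = -7.7782

(2, 20.5061, -7.7782)


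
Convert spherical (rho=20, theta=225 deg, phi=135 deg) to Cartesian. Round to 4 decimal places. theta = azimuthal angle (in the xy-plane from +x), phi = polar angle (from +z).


x = 20 * sin(135) * cos(225) = -10
y = 20 * sin(135) * sin(225) = -10
z = 20 * cos(135) = -14.1421

(-10, -10, -14.1421)


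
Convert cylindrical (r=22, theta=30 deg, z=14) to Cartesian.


x = 22 * cos(30) = 19.0526
y = 22 * sin(30) = 11
z = 14

(19.0526, 11, 14)


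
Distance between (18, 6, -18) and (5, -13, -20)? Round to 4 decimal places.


d = sqrt((5-18)^2 + (-13-6)^2 + (-20--18)^2) = 23.1084

23.1084


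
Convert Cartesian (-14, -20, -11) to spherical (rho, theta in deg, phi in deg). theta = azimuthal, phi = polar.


rho = sqrt((-14)^2 + (-20)^2 + (-11)^2) = 26.7769
theta = atan2(-20, -14) = 235.008 deg
phi = acos(-11/26.7769) = 114.2553 deg

rho = 26.7769, theta = 235.008 deg, phi = 114.2553 deg


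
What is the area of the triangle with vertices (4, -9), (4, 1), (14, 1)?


Area = |x1(y2-y3) + x2(y3-y1) + x3(y1-y2)| / 2
= |4*(1-1) + 4*(1--9) + 14*(-9-1)| / 2
= 50

50


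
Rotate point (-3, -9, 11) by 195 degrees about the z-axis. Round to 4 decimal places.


x' = -3*cos(195) - -9*sin(195) = 0.5684
y' = -3*sin(195) + -9*cos(195) = 9.4698
z' = 11

(0.5684, 9.4698, 11)


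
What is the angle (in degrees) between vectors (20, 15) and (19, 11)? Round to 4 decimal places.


dot = 20*19 + 15*11 = 545
|u| = 25, |v| = 21.9545
cos(angle) = 0.993
angle = 6.8013 degrees

6.8013 degrees


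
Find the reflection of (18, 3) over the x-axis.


Reflection across x-axis: (x, y) -> (x, -y)
(18, 3) -> (18, -3)

(18, -3)


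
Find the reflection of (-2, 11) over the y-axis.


Reflection across y-axis: (x, y) -> (-x, y)
(-2, 11) -> (2, 11)

(2, 11)


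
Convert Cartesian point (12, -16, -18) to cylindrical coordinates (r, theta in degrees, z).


r = sqrt(12^2 + (-16)^2) = 20
theta = atan2(-16, 12) = 306.8699 deg
z = -18

r = 20, theta = 306.8699 deg, z = -18


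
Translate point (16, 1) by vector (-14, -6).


Translation: (x+dx, y+dy) = (16+-14, 1+-6) = (2, -5)

(2, -5)


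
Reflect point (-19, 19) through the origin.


Reflection through origin: (x, y) -> (-x, -y)
(-19, 19) -> (19, -19)

(19, -19)


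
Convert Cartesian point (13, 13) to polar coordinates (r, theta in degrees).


r = sqrt(13^2 + 13^2) = 18.3848
theta = atan2(13, 13) = 45 degrees

r = 18.3848, theta = 45 degrees


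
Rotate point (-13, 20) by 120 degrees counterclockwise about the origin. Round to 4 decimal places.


x' = -13*cos(120) - 20*sin(120) = -10.8205
y' = -13*sin(120) + 20*cos(120) = -21.2583

(-10.8205, -21.2583)


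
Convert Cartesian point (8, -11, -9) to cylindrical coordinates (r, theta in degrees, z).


r = sqrt(8^2 + (-11)^2) = 13.6015
theta = atan2(-11, 8) = 306.0274 deg
z = -9

r = 13.6015, theta = 306.0274 deg, z = -9


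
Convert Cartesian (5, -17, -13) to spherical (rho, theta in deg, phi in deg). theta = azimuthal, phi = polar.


rho = sqrt(5^2 + (-17)^2 + (-13)^2) = 21.9773
theta = atan2(-17, 5) = 286.3895 deg
phi = acos(-13/21.9773) = 126.265 deg

rho = 21.9773, theta = 286.3895 deg, phi = 126.265 deg


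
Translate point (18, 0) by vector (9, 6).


Translation: (x+dx, y+dy) = (18+9, 0+6) = (27, 6)

(27, 6)


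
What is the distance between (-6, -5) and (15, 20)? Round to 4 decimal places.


d = sqrt((15--6)^2 + (20--5)^2) = 32.6497

32.6497


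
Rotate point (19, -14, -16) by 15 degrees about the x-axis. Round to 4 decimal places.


x' = 19
y' = -14*cos(15) - -16*sin(15) = -9.3819
z' = -14*sin(15) + -16*cos(15) = -19.0783

(19, -9.3819, -19.0783)


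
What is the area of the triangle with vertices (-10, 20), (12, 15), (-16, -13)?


Area = |x1(y2-y3) + x2(y3-y1) + x3(y1-y2)| / 2
= |-10*(15--13) + 12*(-13-20) + -16*(20-15)| / 2
= 378

378


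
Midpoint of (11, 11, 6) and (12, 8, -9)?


Midpoint = ((11+12)/2, (11+8)/2, (6+-9)/2) = (11.5, 9.5, -1.5)

(11.5, 9.5, -1.5)


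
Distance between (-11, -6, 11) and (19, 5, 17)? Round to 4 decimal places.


d = sqrt((19--11)^2 + (5--6)^2 + (17-11)^2) = 32.5115

32.5115


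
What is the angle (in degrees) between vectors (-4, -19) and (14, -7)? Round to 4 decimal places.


dot = -4*14 + -19*-7 = 77
|u| = 19.4165, |v| = 15.6525
cos(angle) = 0.2534
angle = 75.3236 degrees

75.3236 degrees


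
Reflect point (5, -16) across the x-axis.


Reflection across x-axis: (x, y) -> (x, -y)
(5, -16) -> (5, 16)

(5, 16)


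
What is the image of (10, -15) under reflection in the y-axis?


Reflection across y-axis: (x, y) -> (-x, y)
(10, -15) -> (-10, -15)

(-10, -15)


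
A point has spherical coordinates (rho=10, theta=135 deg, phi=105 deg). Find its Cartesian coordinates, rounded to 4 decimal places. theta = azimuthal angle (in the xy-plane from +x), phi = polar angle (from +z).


x = 10 * sin(105) * cos(135) = -6.8301
y = 10 * sin(105) * sin(135) = 6.8301
z = 10 * cos(105) = -2.5882

(-6.8301, 6.8301, -2.5882)


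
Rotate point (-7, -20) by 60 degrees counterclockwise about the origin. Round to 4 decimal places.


x' = -7*cos(60) - -20*sin(60) = 13.8205
y' = -7*sin(60) + -20*cos(60) = -16.0622

(13.8205, -16.0622)


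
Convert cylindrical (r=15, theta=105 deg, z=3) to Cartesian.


x = 15 * cos(105) = -3.8823
y = 15 * sin(105) = 14.4889
z = 3

(-3.8823, 14.4889, 3)


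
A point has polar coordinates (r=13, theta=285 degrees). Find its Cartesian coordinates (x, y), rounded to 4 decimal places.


x = 13 * cos(285) = 3.3646
y = 13 * sin(285) = -12.557

(3.3646, -12.557)


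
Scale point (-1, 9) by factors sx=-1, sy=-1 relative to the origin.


Scaling: (x*sx, y*sy) = (-1*-1, 9*-1) = (1, -9)

(1, -9)


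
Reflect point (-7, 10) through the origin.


Reflection through origin: (x, y) -> (-x, -y)
(-7, 10) -> (7, -10)

(7, -10)


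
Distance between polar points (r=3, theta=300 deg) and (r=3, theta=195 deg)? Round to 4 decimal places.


d = sqrt(r1^2 + r2^2 - 2*r1*r2*cos(t2-t1))
d = sqrt(3^2 + 3^2 - 2*3*3*cos(195-300)) = 4.7601

4.7601


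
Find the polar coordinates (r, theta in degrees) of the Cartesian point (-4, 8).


r = sqrt((-4)^2 + 8^2) = 8.9443
theta = atan2(8, -4) = 116.5651 degrees

r = 8.9443, theta = 116.5651 degrees


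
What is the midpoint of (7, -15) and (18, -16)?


Midpoint = ((7+18)/2, (-15+-16)/2) = (12.5, -15.5)

(12.5, -15.5)


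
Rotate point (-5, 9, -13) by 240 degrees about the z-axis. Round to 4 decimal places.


x' = -5*cos(240) - 9*sin(240) = 10.2942
y' = -5*sin(240) + 9*cos(240) = -0.1699
z' = -13

(10.2942, -0.1699, -13)


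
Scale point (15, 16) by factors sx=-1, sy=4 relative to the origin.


Scaling: (x*sx, y*sy) = (15*-1, 16*4) = (-15, 64)

(-15, 64)


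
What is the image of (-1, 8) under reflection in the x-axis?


Reflection across x-axis: (x, y) -> (x, -y)
(-1, 8) -> (-1, -8)

(-1, -8)


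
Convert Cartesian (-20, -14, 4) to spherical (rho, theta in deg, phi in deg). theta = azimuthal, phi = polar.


rho = sqrt((-20)^2 + (-14)^2 + 4^2) = 24.7386
theta = atan2(-14, -20) = 214.992 deg
phi = acos(4/24.7386) = 80.695 deg

rho = 24.7386, theta = 214.992 deg, phi = 80.695 deg


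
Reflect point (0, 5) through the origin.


Reflection through origin: (x, y) -> (-x, -y)
(0, 5) -> (0, -5)

(0, -5)


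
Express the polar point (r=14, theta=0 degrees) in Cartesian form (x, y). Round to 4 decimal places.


x = 14 * cos(0) = 14
y = 14 * sin(0) = 0

(14, 0)


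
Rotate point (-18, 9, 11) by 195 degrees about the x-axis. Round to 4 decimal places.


x' = -18
y' = 9*cos(195) - 11*sin(195) = -5.8463
z' = 9*sin(195) + 11*cos(195) = -12.9546

(-18, -5.8463, -12.9546)


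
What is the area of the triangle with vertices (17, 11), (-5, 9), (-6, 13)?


Area = |x1(y2-y3) + x2(y3-y1) + x3(y1-y2)| / 2
= |17*(9-13) + -5*(13-11) + -6*(11-9)| / 2
= 45

45


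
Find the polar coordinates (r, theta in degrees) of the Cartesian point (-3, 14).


r = sqrt((-3)^2 + 14^2) = 14.3178
theta = atan2(14, -3) = 102.0948 degrees

r = 14.3178, theta = 102.0948 degrees


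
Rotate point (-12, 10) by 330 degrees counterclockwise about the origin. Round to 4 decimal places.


x' = -12*cos(330) - 10*sin(330) = -5.3923
y' = -12*sin(330) + 10*cos(330) = 14.6603

(-5.3923, 14.6603)


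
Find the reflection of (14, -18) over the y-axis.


Reflection across y-axis: (x, y) -> (-x, y)
(14, -18) -> (-14, -18)

(-14, -18)


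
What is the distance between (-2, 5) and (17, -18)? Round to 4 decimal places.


d = sqrt((17--2)^2 + (-18-5)^2) = 29.8329

29.8329


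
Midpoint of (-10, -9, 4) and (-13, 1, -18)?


Midpoint = ((-10+-13)/2, (-9+1)/2, (4+-18)/2) = (-11.5, -4, -7)

(-11.5, -4, -7)


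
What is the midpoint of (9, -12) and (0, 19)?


Midpoint = ((9+0)/2, (-12+19)/2) = (4.5, 3.5)

(4.5, 3.5)


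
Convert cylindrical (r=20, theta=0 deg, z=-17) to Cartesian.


x = 20 * cos(0) = 20
y = 20 * sin(0) = 0
z = -17

(20, 0, -17)


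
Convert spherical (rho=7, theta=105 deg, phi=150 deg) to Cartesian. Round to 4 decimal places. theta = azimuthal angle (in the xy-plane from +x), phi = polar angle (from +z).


x = 7 * sin(150) * cos(105) = -0.9059
y = 7 * sin(150) * sin(105) = 3.3807
z = 7 * cos(150) = -6.0622

(-0.9059, 3.3807, -6.0622)


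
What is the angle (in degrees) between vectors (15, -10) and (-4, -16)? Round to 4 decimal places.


dot = 15*-4 + -10*-16 = 100
|u| = 18.0278, |v| = 16.4924
cos(angle) = 0.3363
angle = 70.3462 degrees

70.3462 degrees


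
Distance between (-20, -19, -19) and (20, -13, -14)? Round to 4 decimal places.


d = sqrt((20--20)^2 + (-13--19)^2 + (-14--19)^2) = 40.7554

40.7554


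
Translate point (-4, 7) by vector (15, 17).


Translation: (x+dx, y+dy) = (-4+15, 7+17) = (11, 24)

(11, 24)


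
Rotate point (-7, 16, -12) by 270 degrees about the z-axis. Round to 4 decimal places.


x' = -7*cos(270) - 16*sin(270) = 16
y' = -7*sin(270) + 16*cos(270) = 7
z' = -12

(16, 7, -12)


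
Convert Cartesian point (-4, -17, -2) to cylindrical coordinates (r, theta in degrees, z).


r = sqrt((-4)^2 + (-17)^2) = 17.4642
theta = atan2(-17, -4) = 256.7595 deg
z = -2

r = 17.4642, theta = 256.7595 deg, z = -2


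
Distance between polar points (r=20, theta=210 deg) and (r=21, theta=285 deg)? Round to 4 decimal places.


d = sqrt(r1^2 + r2^2 - 2*r1*r2*cos(t2-t1))
d = sqrt(20^2 + 21^2 - 2*20*21*cos(285-210)) = 24.9718

24.9718


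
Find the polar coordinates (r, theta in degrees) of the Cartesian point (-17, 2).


r = sqrt((-17)^2 + 2^2) = 17.1172
theta = atan2(2, -17) = 173.2902 degrees

r = 17.1172, theta = 173.2902 degrees


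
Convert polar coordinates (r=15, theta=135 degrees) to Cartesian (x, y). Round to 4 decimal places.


x = 15 * cos(135) = -10.6066
y = 15 * sin(135) = 10.6066

(-10.6066, 10.6066)


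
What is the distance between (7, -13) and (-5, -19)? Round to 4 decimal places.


d = sqrt((-5-7)^2 + (-19--13)^2) = 13.4164

13.4164


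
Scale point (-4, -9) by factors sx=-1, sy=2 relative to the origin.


Scaling: (x*sx, y*sy) = (-4*-1, -9*2) = (4, -18)

(4, -18)


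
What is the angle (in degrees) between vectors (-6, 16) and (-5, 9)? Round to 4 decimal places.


dot = -6*-5 + 16*9 = 174
|u| = 17.088, |v| = 10.2956
cos(angle) = 0.989
angle = 8.4986 degrees

8.4986 degrees


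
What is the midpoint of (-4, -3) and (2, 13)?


Midpoint = ((-4+2)/2, (-3+13)/2) = (-1, 5)

(-1, 5)


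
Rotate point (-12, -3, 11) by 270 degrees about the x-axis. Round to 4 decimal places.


x' = -12
y' = -3*cos(270) - 11*sin(270) = 11
z' = -3*sin(270) + 11*cos(270) = 3

(-12, 11, 3)


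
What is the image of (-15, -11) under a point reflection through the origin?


Reflection through origin: (x, y) -> (-x, -y)
(-15, -11) -> (15, 11)

(15, 11)


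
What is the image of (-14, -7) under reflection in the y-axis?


Reflection across y-axis: (x, y) -> (-x, y)
(-14, -7) -> (14, -7)

(14, -7)


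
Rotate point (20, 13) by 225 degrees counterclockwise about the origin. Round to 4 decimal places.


x' = 20*cos(225) - 13*sin(225) = -4.9497
y' = 20*sin(225) + 13*cos(225) = -23.3345

(-4.9497, -23.3345)


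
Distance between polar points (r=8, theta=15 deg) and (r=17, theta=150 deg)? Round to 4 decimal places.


d = sqrt(r1^2 + r2^2 - 2*r1*r2*cos(t2-t1))
d = sqrt(8^2 + 17^2 - 2*8*17*cos(150-15)) = 23.3524

23.3524


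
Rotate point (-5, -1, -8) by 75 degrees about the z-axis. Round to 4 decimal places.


x' = -5*cos(75) - -1*sin(75) = -0.3282
y' = -5*sin(75) + -1*cos(75) = -5.0884
z' = -8

(-0.3282, -5.0884, -8)


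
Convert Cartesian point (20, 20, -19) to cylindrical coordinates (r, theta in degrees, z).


r = sqrt(20^2 + 20^2) = 28.2843
theta = atan2(20, 20) = 45 deg
z = -19

r = 28.2843, theta = 45 deg, z = -19


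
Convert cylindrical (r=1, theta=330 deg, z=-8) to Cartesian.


x = 1 * cos(330) = 0.866
y = 1 * sin(330) = -0.5
z = -8

(0.866, -0.5, -8)


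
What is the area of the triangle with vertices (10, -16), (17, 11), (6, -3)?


Area = |x1(y2-y3) + x2(y3-y1) + x3(y1-y2)| / 2
= |10*(11--3) + 17*(-3--16) + 6*(-16-11)| / 2
= 99.5

99.5


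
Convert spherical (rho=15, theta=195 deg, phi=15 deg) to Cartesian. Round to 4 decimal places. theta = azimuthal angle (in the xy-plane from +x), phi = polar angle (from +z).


x = 15 * sin(15) * cos(195) = -3.75
y = 15 * sin(15) * sin(195) = -1.0048
z = 15 * cos(15) = 14.4889

(-3.75, -1.0048, 14.4889)


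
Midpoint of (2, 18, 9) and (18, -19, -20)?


Midpoint = ((2+18)/2, (18+-19)/2, (9+-20)/2) = (10, -0.5, -5.5)

(10, -0.5, -5.5)


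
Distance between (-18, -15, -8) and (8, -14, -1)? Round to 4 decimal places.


d = sqrt((8--18)^2 + (-14--15)^2 + (-1--8)^2) = 26.9444

26.9444


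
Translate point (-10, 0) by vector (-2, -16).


Translation: (x+dx, y+dy) = (-10+-2, 0+-16) = (-12, -16)

(-12, -16)


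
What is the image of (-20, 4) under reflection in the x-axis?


Reflection across x-axis: (x, y) -> (x, -y)
(-20, 4) -> (-20, -4)

(-20, -4)


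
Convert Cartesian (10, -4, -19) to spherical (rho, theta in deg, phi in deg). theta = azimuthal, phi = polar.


rho = sqrt(10^2 + (-4)^2 + (-19)^2) = 21.8403
theta = atan2(-4, 10) = 338.1986 deg
phi = acos(-19/21.8403) = 150.4529 deg

rho = 21.8403, theta = 338.1986 deg, phi = 150.4529 deg


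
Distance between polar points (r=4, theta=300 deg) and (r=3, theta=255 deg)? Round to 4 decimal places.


d = sqrt(r1^2 + r2^2 - 2*r1*r2*cos(t2-t1))
d = sqrt(4^2 + 3^2 - 2*4*3*cos(255-300)) = 2.8336

2.8336


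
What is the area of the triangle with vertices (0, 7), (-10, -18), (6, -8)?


Area = |x1(y2-y3) + x2(y3-y1) + x3(y1-y2)| / 2
= |0*(-18--8) + -10*(-8-7) + 6*(7--18)| / 2
= 150

150


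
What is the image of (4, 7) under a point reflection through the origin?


Reflection through origin: (x, y) -> (-x, -y)
(4, 7) -> (-4, -7)

(-4, -7)


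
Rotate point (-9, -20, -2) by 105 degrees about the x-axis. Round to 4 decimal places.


x' = -9
y' = -20*cos(105) - -2*sin(105) = 7.1082
z' = -20*sin(105) + -2*cos(105) = -18.8009

(-9, 7.1082, -18.8009)


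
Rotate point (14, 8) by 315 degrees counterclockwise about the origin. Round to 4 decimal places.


x' = 14*cos(315) - 8*sin(315) = 15.5563
y' = 14*sin(315) + 8*cos(315) = -4.2426

(15.5563, -4.2426)


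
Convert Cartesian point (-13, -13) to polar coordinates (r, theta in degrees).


r = sqrt((-13)^2 + (-13)^2) = 18.3848
theta = atan2(-13, -13) = 225 degrees

r = 18.3848, theta = 225 degrees


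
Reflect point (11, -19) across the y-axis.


Reflection across y-axis: (x, y) -> (-x, y)
(11, -19) -> (-11, -19)

(-11, -19)


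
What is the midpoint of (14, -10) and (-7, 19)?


Midpoint = ((14+-7)/2, (-10+19)/2) = (3.5, 4.5)

(3.5, 4.5)


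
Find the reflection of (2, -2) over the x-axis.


Reflection across x-axis: (x, y) -> (x, -y)
(2, -2) -> (2, 2)

(2, 2)


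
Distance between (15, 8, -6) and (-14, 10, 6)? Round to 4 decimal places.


d = sqrt((-14-15)^2 + (10-8)^2 + (6--6)^2) = 31.4484

31.4484


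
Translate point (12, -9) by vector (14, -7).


Translation: (x+dx, y+dy) = (12+14, -9+-7) = (26, -16)

(26, -16)


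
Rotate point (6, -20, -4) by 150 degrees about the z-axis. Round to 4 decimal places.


x' = 6*cos(150) - -20*sin(150) = 4.8038
y' = 6*sin(150) + -20*cos(150) = 20.3205
z' = -4

(4.8038, 20.3205, -4)


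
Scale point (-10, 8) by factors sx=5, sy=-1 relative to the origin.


Scaling: (x*sx, y*sy) = (-10*5, 8*-1) = (-50, -8)

(-50, -8)


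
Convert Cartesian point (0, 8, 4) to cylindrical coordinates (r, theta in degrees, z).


r = sqrt(0^2 + 8^2) = 8
theta = atan2(8, 0) = 90 deg
z = 4

r = 8, theta = 90 deg, z = 4


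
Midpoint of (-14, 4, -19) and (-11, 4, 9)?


Midpoint = ((-14+-11)/2, (4+4)/2, (-19+9)/2) = (-12.5, 4, -5)

(-12.5, 4, -5)


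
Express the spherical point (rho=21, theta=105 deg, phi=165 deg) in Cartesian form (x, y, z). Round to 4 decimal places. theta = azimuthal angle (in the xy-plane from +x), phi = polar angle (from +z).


x = 21 * sin(165) * cos(105) = -1.4067
y = 21 * sin(165) * sin(105) = 5.25
z = 21 * cos(165) = -20.2844

(-1.4067, 5.25, -20.2844)


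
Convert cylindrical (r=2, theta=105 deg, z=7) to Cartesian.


x = 2 * cos(105) = -0.5176
y = 2 * sin(105) = 1.9319
z = 7

(-0.5176, 1.9319, 7)


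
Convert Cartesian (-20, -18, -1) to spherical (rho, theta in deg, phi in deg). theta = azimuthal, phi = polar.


rho = sqrt((-20)^2 + (-18)^2 + (-1)^2) = 26.9258
theta = atan2(-18, -20) = 221.9872 deg
phi = acos(-1/26.9258) = 92.1284 deg

rho = 26.9258, theta = 221.9872 deg, phi = 92.1284 deg


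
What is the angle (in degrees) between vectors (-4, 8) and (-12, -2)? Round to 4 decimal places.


dot = -4*-12 + 8*-2 = 32
|u| = 8.9443, |v| = 12.1655
cos(angle) = 0.2941
angle = 72.8973 degrees

72.8973 degrees


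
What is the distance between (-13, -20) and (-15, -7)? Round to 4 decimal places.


d = sqrt((-15--13)^2 + (-7--20)^2) = 13.1529

13.1529


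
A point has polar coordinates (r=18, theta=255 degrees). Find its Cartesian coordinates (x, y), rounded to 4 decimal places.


x = 18 * cos(255) = -4.6587
y = 18 * sin(255) = -17.3867

(-4.6587, -17.3867)


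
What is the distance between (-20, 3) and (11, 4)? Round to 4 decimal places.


d = sqrt((11--20)^2 + (4-3)^2) = 31.0161

31.0161


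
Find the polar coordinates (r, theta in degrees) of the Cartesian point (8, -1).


r = sqrt(8^2 + (-1)^2) = 8.0623
theta = atan2(-1, 8) = 352.875 degrees

r = 8.0623, theta = 352.875 degrees


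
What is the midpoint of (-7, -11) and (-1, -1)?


Midpoint = ((-7+-1)/2, (-11+-1)/2) = (-4, -6)

(-4, -6)


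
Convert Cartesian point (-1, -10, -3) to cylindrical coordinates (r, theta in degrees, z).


r = sqrt((-1)^2 + (-10)^2) = 10.0499
theta = atan2(-10, -1) = 264.2894 deg
z = -3

r = 10.0499, theta = 264.2894 deg, z = -3


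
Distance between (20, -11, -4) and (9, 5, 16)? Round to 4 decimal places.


d = sqrt((9-20)^2 + (5--11)^2 + (16--4)^2) = 27.8747

27.8747


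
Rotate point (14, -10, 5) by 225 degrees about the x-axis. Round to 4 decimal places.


x' = 14
y' = -10*cos(225) - 5*sin(225) = 10.6066
z' = -10*sin(225) + 5*cos(225) = 3.5355

(14, 10.6066, 3.5355)


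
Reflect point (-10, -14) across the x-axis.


Reflection across x-axis: (x, y) -> (x, -y)
(-10, -14) -> (-10, 14)

(-10, 14)


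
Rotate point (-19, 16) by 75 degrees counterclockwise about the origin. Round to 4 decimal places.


x' = -19*cos(75) - 16*sin(75) = -20.3724
y' = -19*sin(75) + 16*cos(75) = -14.2115

(-20.3724, -14.2115)


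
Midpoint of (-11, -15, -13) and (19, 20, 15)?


Midpoint = ((-11+19)/2, (-15+20)/2, (-13+15)/2) = (4, 2.5, 1)

(4, 2.5, 1)


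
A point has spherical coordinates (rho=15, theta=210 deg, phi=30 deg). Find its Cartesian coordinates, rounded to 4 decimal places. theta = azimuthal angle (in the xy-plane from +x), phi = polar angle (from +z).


x = 15 * sin(30) * cos(210) = -6.4952
y = 15 * sin(30) * sin(210) = -3.75
z = 15 * cos(30) = 12.9904

(-6.4952, -3.75, 12.9904)


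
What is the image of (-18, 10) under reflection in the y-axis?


Reflection across y-axis: (x, y) -> (-x, y)
(-18, 10) -> (18, 10)

(18, 10)


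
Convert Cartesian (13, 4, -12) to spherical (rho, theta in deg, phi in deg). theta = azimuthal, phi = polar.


rho = sqrt(13^2 + 4^2 + (-12)^2) = 18.1384
theta = atan2(4, 13) = 17.1027 deg
phi = acos(-12/18.1384) = 131.4206 deg

rho = 18.1384, theta = 17.1027 deg, phi = 131.4206 deg


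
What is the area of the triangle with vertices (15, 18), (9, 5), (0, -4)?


Area = |x1(y2-y3) + x2(y3-y1) + x3(y1-y2)| / 2
= |15*(5--4) + 9*(-4-18) + 0*(18-5)| / 2
= 31.5

31.5


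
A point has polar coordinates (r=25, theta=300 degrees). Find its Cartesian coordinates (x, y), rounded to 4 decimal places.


x = 25 * cos(300) = 12.5
y = 25 * sin(300) = -21.6506

(12.5, -21.6506)


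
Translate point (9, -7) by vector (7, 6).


Translation: (x+dx, y+dy) = (9+7, -7+6) = (16, -1)

(16, -1)


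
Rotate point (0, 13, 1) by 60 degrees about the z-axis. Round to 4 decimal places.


x' = 0*cos(60) - 13*sin(60) = -11.2583
y' = 0*sin(60) + 13*cos(60) = 6.5
z' = 1

(-11.2583, 6.5, 1)


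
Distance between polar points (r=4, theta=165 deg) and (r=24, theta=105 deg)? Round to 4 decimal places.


d = sqrt(r1^2 + r2^2 - 2*r1*r2*cos(t2-t1))
d = sqrt(4^2 + 24^2 - 2*4*24*cos(105-165)) = 22.2711

22.2711


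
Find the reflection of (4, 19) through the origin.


Reflection through origin: (x, y) -> (-x, -y)
(4, 19) -> (-4, -19)

(-4, -19)


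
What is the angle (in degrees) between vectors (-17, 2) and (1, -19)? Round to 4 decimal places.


dot = -17*1 + 2*-19 = -55
|u| = 17.1172, |v| = 19.0263
cos(angle) = -0.1689
angle = 99.7226 degrees

99.7226 degrees


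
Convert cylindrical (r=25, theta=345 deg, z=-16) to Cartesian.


x = 25 * cos(345) = 24.1481
y = 25 * sin(345) = -6.4705
z = -16

(24.1481, -6.4705, -16)


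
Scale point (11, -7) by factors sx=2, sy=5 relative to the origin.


Scaling: (x*sx, y*sy) = (11*2, -7*5) = (22, -35)

(22, -35)


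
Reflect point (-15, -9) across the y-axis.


Reflection across y-axis: (x, y) -> (-x, y)
(-15, -9) -> (15, -9)

(15, -9)


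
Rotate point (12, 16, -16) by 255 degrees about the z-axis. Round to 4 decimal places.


x' = 12*cos(255) - 16*sin(255) = 12.349
y' = 12*sin(255) + 16*cos(255) = -15.7322
z' = -16

(12.349, -15.7322, -16)


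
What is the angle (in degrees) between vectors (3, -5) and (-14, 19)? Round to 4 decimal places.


dot = 3*-14 + -5*19 = -137
|u| = 5.831, |v| = 23.6008
cos(angle) = -0.9955
angle = 174.5794 degrees

174.5794 degrees


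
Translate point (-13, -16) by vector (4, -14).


Translation: (x+dx, y+dy) = (-13+4, -16+-14) = (-9, -30)

(-9, -30)


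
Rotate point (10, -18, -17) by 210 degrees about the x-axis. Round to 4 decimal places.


x' = 10
y' = -18*cos(210) - -17*sin(210) = 7.0885
z' = -18*sin(210) + -17*cos(210) = 23.7224

(10, 7.0885, 23.7224)


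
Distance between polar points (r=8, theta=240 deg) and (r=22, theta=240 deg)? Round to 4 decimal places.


d = sqrt(r1^2 + r2^2 - 2*r1*r2*cos(t2-t1))
d = sqrt(8^2 + 22^2 - 2*8*22*cos(240-240)) = 14

14


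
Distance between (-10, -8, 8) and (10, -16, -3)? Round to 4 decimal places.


d = sqrt((10--10)^2 + (-16--8)^2 + (-3-8)^2) = 24.1868

24.1868


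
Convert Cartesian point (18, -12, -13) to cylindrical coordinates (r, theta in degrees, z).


r = sqrt(18^2 + (-12)^2) = 21.6333
theta = atan2(-12, 18) = 326.3099 deg
z = -13

r = 21.6333, theta = 326.3099 deg, z = -13


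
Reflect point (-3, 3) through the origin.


Reflection through origin: (x, y) -> (-x, -y)
(-3, 3) -> (3, -3)

(3, -3)


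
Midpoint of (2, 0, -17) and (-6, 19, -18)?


Midpoint = ((2+-6)/2, (0+19)/2, (-17+-18)/2) = (-2, 9.5, -17.5)

(-2, 9.5, -17.5)


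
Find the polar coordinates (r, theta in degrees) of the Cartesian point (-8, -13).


r = sqrt((-8)^2 + (-13)^2) = 15.2643
theta = atan2(-13, -8) = 238.3925 degrees

r = 15.2643, theta = 238.3925 degrees
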